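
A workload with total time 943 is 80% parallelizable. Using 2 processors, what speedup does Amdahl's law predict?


Amdahl's law: T_p = T × ((1-p) + p/N)
= 943 × ((1-0.8) + 0.8/2)
= 943 × (0.20 + 0.4000)
= 943 × 0.6000
= 565.80
Speedup = 943/565.80
= 1.67×


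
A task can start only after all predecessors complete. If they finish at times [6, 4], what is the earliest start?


ES = max of all predecessor completion times
Predecessors: [6, 4]
ES = max(6, 4)
= 6


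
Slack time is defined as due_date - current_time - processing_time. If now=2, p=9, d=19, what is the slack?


Slack = due - current_time - processing
= 19 - 2 - 9
= 8


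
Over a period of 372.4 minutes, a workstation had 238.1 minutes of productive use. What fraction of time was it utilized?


Utilization = busy / total × 100
= 238.1 / 372.4 × 100
= 63.9%


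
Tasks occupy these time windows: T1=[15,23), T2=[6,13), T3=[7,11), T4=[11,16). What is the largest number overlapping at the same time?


Check each time point for overlaps:
  t=7: 2 tasks active (T2, T3)
Max concurrent = 2


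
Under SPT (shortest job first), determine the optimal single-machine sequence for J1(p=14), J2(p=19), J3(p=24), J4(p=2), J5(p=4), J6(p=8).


SPT: sort by shortest processing time
  J4: p=2
  J5: p=4
  J6: p=8
  J1: p=14
  J2: p=19
  J3: p=24
Order: J4 → J5 → J6 → J1 → J2 → J3


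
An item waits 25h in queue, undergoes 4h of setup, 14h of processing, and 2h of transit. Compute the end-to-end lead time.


Lead time = queue + setup + processing + transit
= 25 + 4 + 14 + 2
= 45 hours


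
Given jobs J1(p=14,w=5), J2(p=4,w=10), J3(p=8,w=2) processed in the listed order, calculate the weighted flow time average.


Completion times:
  J1: C=14, w×C=5×14=70
  J2: C=18, w×C=10×18=180
  J3: C=26, w×C=2×26=52
Sum w×C = 302
Sum w = 17
Weighted avg = 302/17
= 17.76


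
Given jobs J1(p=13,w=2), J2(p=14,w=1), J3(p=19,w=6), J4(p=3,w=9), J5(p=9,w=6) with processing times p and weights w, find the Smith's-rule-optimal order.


WSPT (Smith's rule): sort by p/w ascending
  J4: p/w = 3/9 = 0.333
  J5: p/w = 9/6 = 1.500
  J3: p/w = 19/6 = 3.167
  J1: p/w = 13/2 = 6.500
  J2: p/w = 14/1 = 14.000
Order: J4 → J5 → J3 → J1 → J2


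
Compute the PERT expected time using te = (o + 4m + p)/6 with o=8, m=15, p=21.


te = (o + 4m + p) / 6
= (8 + 4×15 + 21) / 6
= (8 + 60 + 21) / 6
= 89 / 6
= 14.83


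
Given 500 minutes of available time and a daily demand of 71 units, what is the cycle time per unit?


Cycle time = available time / demand
= 500 / 71
= 7.04 min/unit


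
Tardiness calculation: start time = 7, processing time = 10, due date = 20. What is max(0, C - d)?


Completion = start + processing = 7 + 10 = 17
Tardiness = max(0, C - d) = max(0, 17 - 20)
= max(0, -3)
= 0


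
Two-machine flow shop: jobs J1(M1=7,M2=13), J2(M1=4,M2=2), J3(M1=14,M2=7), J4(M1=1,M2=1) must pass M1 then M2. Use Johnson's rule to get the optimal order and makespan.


Johnson's rule:
Group 1 (M1≤M2, sort by M1): ['J4', 'J1']
Group 2 (M1>M2, sort desc M2): ['J3', 'J2']
Sequence: J4 → J1 → J3 → J2
Makespan calculation:
  J4: M1 done=1, M2 done=2
  J1: M1 done=8, M2 done=21
  J3: M1 done=22, M2 done=29
  J2: M1 done=26, M2 done=31
= Sequence: J4 → J1 → J3 → J2, Makespan: 31


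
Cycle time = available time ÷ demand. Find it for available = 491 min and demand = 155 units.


Cycle time = available time / demand
= 491 / 155
= 3.17 min/unit


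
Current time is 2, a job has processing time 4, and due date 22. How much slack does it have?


Slack = due - current_time - processing
= 22 - 2 - 4
= 16


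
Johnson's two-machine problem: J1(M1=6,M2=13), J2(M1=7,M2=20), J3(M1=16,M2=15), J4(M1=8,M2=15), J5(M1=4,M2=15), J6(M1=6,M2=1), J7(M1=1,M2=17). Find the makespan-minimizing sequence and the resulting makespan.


Johnson's rule:
Group 1 (M1≤M2, sort by M1): ['J7', 'J5', 'J1', 'J2', 'J4']
Group 2 (M1>M2, sort desc M2): ['J3', 'J6']
Sequence: J7 → J5 → J1 → J2 → J4 → J3 → J6
Makespan calculation:
  J7: M1 done=1, M2 done=18
  J5: M1 done=5, M2 done=33
  J1: M1 done=11, M2 done=46
  J2: M1 done=18, M2 done=66
  J4: M1 done=26, M2 done=81
  J3: M1 done=42, M2 done=96
  J6: M1 done=48, M2 done=97
= Sequence: J7 → J5 → J1 → J2 → J4 → J3 → J6, Makespan: 97


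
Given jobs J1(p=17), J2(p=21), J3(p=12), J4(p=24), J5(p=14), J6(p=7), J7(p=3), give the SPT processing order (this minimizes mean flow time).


SPT: sort by shortest processing time
  J7: p=3
  J6: p=7
  J3: p=12
  J5: p=14
  J1: p=17
  J2: p=21
  J4: p=24
Order: J7 → J6 → J3 → J5 → J1 → J2 → J4


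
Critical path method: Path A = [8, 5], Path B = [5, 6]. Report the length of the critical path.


Path A: 8 + 5 = 13
Path B: 5 + 6 = 11
Critical path = longest = max(13, 11)
= 13 (Path A)


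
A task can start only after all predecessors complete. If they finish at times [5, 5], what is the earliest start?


ES = max of all predecessor completion times
Predecessors: [5, 5]
ES = max(5, 5)
= 5


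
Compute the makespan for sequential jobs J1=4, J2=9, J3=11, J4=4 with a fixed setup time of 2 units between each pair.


Makespan = Σ processing + (n-1) × setup
= (4 + 9 + 11 + 4) + (4-1)×2
= 28 + 6
= 34 time units


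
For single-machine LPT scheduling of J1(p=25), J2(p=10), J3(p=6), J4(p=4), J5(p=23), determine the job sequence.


LPT: sort by longest processing time first
  J1: p=25
  J5: p=23
  J2: p=10
  J3: p=6
  J4: p=4
Order: J1 → J5 → J2 → J3 → J4


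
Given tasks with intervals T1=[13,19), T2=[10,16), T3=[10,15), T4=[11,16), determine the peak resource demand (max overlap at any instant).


Check each time point for overlaps:
  t=13: 4 tasks active (T1, T2, T3, T4)
Max concurrent = 4


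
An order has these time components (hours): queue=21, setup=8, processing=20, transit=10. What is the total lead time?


Lead time = queue + setup + processing + transit
= 21 + 8 + 20 + 10
= 59 hours


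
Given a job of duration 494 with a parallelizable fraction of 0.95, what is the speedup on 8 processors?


Amdahl's law: T_p = T × ((1-p) + p/N)
= 494 × ((1-0.95) + 0.95/8)
= 494 × (0.05 + 0.1187)
= 494 × 0.1688
= 83.36
Speedup = 494/83.36
= 5.93×


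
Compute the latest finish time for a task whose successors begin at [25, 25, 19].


LF = min of all successor start times
Successors start at: [25, 25, 19]
LF = min(25, 25, 19)
= 19


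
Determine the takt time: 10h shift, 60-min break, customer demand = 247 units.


Available = 10×60 - 60 = 540 min
Takt time = 540 / 247
= 2.19 min/unit


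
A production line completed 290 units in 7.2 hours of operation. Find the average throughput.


Throughput = units / time
= 290 / 7.2
= 40.3 units/hour


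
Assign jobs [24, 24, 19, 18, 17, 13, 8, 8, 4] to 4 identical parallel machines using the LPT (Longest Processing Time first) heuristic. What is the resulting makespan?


Jobs (LPT sorted): [24, 24, 19, 18, 17, 13, 8, 8, 4]
Machines: 4
  J=24 → Machine 1 (load: 0+24=24)
  J=24 → Machine 2 (load: 0+24=24)
  J=19 → Machine 3 (load: 0+19=19)
  J=18 → Machine 4 (load: 0+18=18)
  J=17 → Machine 4 (load: 18+17=35)
  J=13 → Machine 3 (load: 19+13=32)
  J=8 → Machine 1 (load: 24+8=32)
  J=8 → Machine 2 (load: 24+8=32)
  J=4 → Machine 1 (load: 32+4=36)
Machine loads: [36, 32, 32, 35]
Makespan = max = 36 time units


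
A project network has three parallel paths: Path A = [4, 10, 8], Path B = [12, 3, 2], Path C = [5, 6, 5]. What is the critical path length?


Path A: 4 + 10 + 8 = 22
Path B: 12 + 3 + 2 = 17
Path C: 5 + 6 + 5 = 16
Critical path = longest = max(22, 17, 16)
= 22 (Path A)


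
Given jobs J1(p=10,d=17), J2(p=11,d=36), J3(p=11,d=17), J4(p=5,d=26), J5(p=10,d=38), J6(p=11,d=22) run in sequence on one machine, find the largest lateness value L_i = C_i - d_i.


Lateness per job (L = C - d):
  J1: C=10, d=17, L=-7
  J2: C=21, d=36, L=-15
  J3: C=32, d=17, L=15
  J4: C=37, d=26, L=11
  J5: C=47, d=38, L=9
  J6: C=58, d=22, L=36
Lmax = max(-7, -15, 15, 11, 9, 36)
= 36


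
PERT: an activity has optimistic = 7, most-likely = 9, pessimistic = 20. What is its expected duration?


te = (o + 4m + p) / 6
= (7 + 4×9 + 20) / 6
= (7 + 36 + 20) / 6
= 63 / 6
= 10.50


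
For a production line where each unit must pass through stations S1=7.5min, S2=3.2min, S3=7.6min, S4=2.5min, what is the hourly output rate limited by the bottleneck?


Bottleneck = longest station time
Station times: [7.5, 3.2, 7.6, 2.5]
Max = 7.6 min
Rate = 60 / 7.6
= 7.89 units/hour (bottleneck: 7.6min)


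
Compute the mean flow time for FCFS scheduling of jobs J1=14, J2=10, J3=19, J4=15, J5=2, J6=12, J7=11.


Completion times:
  J1: completes at 14
  J2: completes at 24
  J3: completes at 43
  J4: completes at 58
  J5: completes at 60
  J6: completes at 72
  J7: completes at 83
Sum = 354
Average = 354/7
= 50.57


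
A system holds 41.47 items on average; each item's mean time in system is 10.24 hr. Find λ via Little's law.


Little's law: L = λW → λ = L / W
= 41.47 / 10.24
= 4.05 per hour


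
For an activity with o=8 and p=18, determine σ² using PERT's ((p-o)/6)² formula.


σ² = ((p - o) / 6)² = (p - o)² / 36
= (18 - 8)² / 36
= 10² / 36
= 100 / 36
= 2.7778


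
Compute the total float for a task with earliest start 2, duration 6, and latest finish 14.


EF = ES + duration = 2 + 6 = 8
LS = LF - duration = 14 - 6 = 8
Total Float = LF - EF = 14 - 8
(or LS - ES = 8 - 2)
= 6


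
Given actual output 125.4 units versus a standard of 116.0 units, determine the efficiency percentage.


Efficiency = (actual / standard) × 100
= (125.4 / 116.0) × 100
= 108.1%


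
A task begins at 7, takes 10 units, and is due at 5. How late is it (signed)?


Completion = 7 + 10 = 17
Lateness = C - d = 17 - 5
= 12


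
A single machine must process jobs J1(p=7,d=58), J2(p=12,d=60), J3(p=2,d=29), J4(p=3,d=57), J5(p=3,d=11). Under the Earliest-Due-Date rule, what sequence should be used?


EDD: sort by earliest due date
  J5: d=11, p=3
  J3: d=29, p=2
  J4: d=57, p=3
  J1: d=58, p=7
  J2: d=60, p=12
Order: J5 → J3 → J4 → J1 → J2


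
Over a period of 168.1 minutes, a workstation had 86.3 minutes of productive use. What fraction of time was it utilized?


Utilization = busy / total × 100
= 86.3 / 168.1 × 100
= 51.3%


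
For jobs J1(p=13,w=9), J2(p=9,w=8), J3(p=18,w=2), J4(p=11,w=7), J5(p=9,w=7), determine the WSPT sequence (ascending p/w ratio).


WSPT (Smith's rule): sort by p/w ascending
  J2: p/w = 9/8 = 1.125
  J5: p/w = 9/7 = 1.286
  J1: p/w = 13/9 = 1.444
  J4: p/w = 11/7 = 1.571
  J3: p/w = 18/2 = 9.000
Order: J2 → J5 → J1 → J4 → J3


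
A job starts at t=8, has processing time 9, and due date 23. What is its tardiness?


Completion = start + processing = 8 + 9 = 17
Tardiness = max(0, C - d) = max(0, 17 - 23)
= max(0, -6)
= 0


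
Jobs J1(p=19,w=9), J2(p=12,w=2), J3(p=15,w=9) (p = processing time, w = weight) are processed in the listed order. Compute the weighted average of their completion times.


Completion times:
  J1: C=19, w×C=9×19=171
  J2: C=31, w×C=2×31=62
  J3: C=46, w×C=9×46=414
Sum w×C = 647
Sum w = 20
Weighted avg = 647/20
= 32.35


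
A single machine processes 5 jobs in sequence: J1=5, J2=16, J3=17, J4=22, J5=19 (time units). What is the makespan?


Sequential makespan: sum all processing times
= 5 + 16 + 17 + 22 + 19
= 79 time units


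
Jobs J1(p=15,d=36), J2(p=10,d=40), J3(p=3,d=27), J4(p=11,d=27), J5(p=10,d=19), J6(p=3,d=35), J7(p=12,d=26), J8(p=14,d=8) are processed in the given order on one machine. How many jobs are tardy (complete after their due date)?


Completion vs due date:
  J1: C=15, d=36 → on time
  J2: C=25, d=40 → on time
  J3: C=28, d=27 → TARDY
  J4: C=39, d=27 → TARDY
  J5: C=49, d=19 → TARDY
  J6: C=52, d=35 → TARDY
  J7: C=64, d=26 → TARDY
  J8: C=78, d=8 → TARDY
Tardy jobs: J3, J4, J5, J6, J7, J8
Count = 6


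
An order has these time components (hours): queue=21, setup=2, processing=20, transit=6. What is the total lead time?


Lead time = queue + setup + processing + transit
= 21 + 2 + 20 + 6
= 49 hours


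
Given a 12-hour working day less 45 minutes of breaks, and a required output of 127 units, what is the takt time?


Available = 12×60 - 45 = 675 min
Takt time = 675 / 127
= 5.31 min/unit


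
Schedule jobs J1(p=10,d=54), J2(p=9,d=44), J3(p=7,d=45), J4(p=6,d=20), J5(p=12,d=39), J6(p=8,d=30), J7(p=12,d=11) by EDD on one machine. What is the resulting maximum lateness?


EDD order: J7 → J4 → J6 → J5 → J2 → J3 → J1
Completion and lateness:
  J7: C=12, d=11, L=12-11=1
  J4: C=18, d=20, L=18-20=-2
  J6: C=26, d=30, L=26-30=-4
  J5: C=38, d=39, L=38-39=-1
  J2: C=47, d=44, L=47-44=3
  J3: C=54, d=45, L=54-45=9
  J1: C=64, d=54, L=64-54=10
Lmax = max(1, -2, -4, -1, 3, 9, 10)
= 10


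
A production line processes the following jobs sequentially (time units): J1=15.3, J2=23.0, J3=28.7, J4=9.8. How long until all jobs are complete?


Sequential makespan: sum all processing times
= 15.3 + 23.0 + 28.7 + 9.8
= 76.8 time units


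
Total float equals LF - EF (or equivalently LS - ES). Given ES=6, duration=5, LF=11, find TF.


EF = ES + duration = 6 + 5 = 11
LS = LF - duration = 11 - 5 = 6
Total Float = LF - EF = 11 - 11
(or LS - ES = 6 - 6)
= 0


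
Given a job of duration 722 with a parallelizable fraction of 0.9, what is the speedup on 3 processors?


Amdahl's law: T_p = T × ((1-p) + p/N)
= 722 × ((1-0.9) + 0.9/3)
= 722 × (0.10 + 0.3000)
= 722 × 0.4000
= 288.80
Speedup = 722/288.80
= 2.50×


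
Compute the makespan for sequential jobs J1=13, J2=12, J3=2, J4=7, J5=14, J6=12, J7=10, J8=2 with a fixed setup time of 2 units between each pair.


Makespan = Σ processing + (n-1) × setup
= (13 + 12 + 2 + 7 + 14 + 12 + 10 + 2) + (8-1)×2
= 72 + 14
= 86 time units


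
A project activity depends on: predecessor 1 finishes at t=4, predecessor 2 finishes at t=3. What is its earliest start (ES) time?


ES = max of all predecessor completion times
Predecessors: [4, 3]
ES = max(4, 3)
= 4


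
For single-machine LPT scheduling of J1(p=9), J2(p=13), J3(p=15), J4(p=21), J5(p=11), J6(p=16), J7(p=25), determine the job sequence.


LPT: sort by longest processing time first
  J7: p=25
  J4: p=21
  J6: p=16
  J3: p=15
  J2: p=13
  J5: p=11
  J1: p=9
Order: J7 → J4 → J6 → J3 → J2 → J5 → J1


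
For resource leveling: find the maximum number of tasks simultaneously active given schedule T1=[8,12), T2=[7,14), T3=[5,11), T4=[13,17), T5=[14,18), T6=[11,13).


Check each time point for overlaps:
  t=8: 3 tasks active (T1, T2, T3)
Max concurrent = 3


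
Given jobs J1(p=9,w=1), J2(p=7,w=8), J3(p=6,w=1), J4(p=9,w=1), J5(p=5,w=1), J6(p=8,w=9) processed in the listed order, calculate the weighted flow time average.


Completion times:
  J1: C=9, w×C=1×9=9
  J2: C=16, w×C=8×16=128
  J3: C=22, w×C=1×22=22
  J4: C=31, w×C=1×31=31
  J5: C=36, w×C=1×36=36
  J6: C=44, w×C=9×44=396
Sum w×C = 622
Sum w = 21
Weighted avg = 622/21
= 29.62


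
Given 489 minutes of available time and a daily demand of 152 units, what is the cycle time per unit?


Cycle time = available time / demand
= 489 / 152
= 3.22 min/unit


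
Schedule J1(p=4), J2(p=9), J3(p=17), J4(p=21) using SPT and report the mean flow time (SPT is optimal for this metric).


SPT order: J1 → J2 → J3 → J4
Completion times:
  J1: C=4
  J2: C=13
  J3: C=30
  J4: C=51
Sum = 98, n = 4
Mean flow = 98/4
= 24.50


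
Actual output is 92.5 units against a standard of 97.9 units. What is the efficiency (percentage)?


Efficiency = (actual / standard) × 100
= (92.5 / 97.9) × 100
= 94.5%


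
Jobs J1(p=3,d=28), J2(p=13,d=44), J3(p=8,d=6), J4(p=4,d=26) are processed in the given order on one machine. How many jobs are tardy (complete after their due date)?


Completion vs due date:
  J1: C=3, d=28 → on time
  J2: C=16, d=44 → on time
  J3: C=24, d=6 → TARDY
  J4: C=28, d=26 → TARDY
Tardy jobs: J3, J4
Count = 2


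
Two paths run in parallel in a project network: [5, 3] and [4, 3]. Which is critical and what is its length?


Path A: 5 + 3 = 8
Path B: 4 + 3 = 7
Critical path = longest = max(8, 7)
= 8 (Path A)


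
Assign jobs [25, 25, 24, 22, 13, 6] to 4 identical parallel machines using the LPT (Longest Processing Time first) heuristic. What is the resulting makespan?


Jobs (LPT sorted): [25, 25, 24, 22, 13, 6]
Machines: 4
  J=25 → Machine 1 (load: 0+25=25)
  J=25 → Machine 2 (load: 0+25=25)
  J=24 → Machine 3 (load: 0+24=24)
  J=22 → Machine 4 (load: 0+22=22)
  J=13 → Machine 4 (load: 22+13=35)
  J=6 → Machine 3 (load: 24+6=30)
Machine loads: [25, 25, 30, 35]
Makespan = max = 35 time units


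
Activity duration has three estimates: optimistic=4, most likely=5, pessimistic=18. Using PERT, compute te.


te = (o + 4m + p) / 6
= (4 + 4×5 + 18) / 6
= (4 + 20 + 18) / 6
= 42 / 6
= 7.00


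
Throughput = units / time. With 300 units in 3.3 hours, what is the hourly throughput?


Throughput = units / time
= 300 / 3.3
= 90.9 units/hour


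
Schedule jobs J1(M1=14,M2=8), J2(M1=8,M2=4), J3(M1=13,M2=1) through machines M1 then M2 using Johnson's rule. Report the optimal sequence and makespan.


Johnson's rule:
Group 1 (M1≤M2, sort by M1): []
Group 2 (M1>M2, sort desc M2): ['J1', 'J2', 'J3']
Sequence: J1 → J2 → J3
Makespan calculation:
  J1: M1 done=14, M2 done=22
  J2: M1 done=22, M2 done=26
  J3: M1 done=35, M2 done=36
= Sequence: J1 → J2 → J3, Makespan: 36


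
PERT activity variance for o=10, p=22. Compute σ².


σ² = ((p - o) / 6)² = (p - o)² / 36
= (22 - 10)² / 36
= 12² / 36
= 144 / 36
= 4.0000


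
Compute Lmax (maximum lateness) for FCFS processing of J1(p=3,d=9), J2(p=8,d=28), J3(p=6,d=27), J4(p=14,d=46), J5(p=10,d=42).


Lateness per job (L = C - d):
  J1: C=3, d=9, L=-6
  J2: C=11, d=28, L=-17
  J3: C=17, d=27, L=-10
  J4: C=31, d=46, L=-15
  J5: C=41, d=42, L=-1
Lmax = max(-6, -17, -10, -15, -1)
= -1


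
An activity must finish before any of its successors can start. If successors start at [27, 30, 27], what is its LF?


LF = min of all successor start times
Successors start at: [27, 30, 27]
LF = min(27, 30, 27)
= 27


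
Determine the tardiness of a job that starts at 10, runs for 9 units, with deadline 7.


Completion = start + processing = 10 + 9 = 19
Tardiness = max(0, C - d) = max(0, 19 - 7)
= max(0, 12)
= 12


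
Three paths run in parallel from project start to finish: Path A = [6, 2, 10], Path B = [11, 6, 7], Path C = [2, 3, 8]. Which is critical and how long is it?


Path A: 6 + 2 + 10 = 18
Path B: 11 + 6 + 7 = 24
Path C: 2 + 3 + 8 = 13
Critical path = longest = max(18, 24, 13)
= 24 (Path B)


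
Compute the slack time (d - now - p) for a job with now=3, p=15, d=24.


Slack = due - current_time - processing
= 24 - 3 - 15
= 6


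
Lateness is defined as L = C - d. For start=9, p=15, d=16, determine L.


Completion = 9 + 15 = 24
Lateness = C - d = 24 - 16
= 8


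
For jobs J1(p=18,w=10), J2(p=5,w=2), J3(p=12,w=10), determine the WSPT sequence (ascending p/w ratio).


WSPT (Smith's rule): sort by p/w ascending
  J3: p/w = 12/10 = 1.200
  J1: p/w = 18/10 = 1.800
  J2: p/w = 5/2 = 2.500
Order: J3 → J1 → J2


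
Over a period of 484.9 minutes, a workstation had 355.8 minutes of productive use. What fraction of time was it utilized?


Utilization = busy / total × 100
= 355.8 / 484.9 × 100
= 73.4%


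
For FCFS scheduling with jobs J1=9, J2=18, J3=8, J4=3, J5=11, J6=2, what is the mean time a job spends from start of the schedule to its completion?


Completion times:
  J1: completes at 9
  J2: completes at 27
  J3: completes at 35
  J4: completes at 38
  J5: completes at 49
  J6: completes at 51
Sum = 209
Average = 209/6
= 34.83


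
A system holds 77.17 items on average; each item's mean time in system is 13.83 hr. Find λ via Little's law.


Little's law: L = λW → λ = L / W
= 77.17 / 13.83
= 5.58 per hour


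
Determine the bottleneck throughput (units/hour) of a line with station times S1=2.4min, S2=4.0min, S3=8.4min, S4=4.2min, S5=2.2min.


Bottleneck = longest station time
Station times: [2.4, 4.0, 8.4, 4.2, 2.2]
Max = 8.4 min
Rate = 60 / 8.4
= 7.14 units/hour (bottleneck: 8.4min)


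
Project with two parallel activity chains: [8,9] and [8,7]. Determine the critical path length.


Path A: 8 + 9 = 17
Path B: 8 + 7 = 15
Critical path = longest = max(17, 15)
= 17 (Path A)


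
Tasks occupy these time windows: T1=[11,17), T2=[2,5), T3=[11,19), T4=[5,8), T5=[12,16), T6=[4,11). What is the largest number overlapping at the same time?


Check each time point for overlaps:
  t=12: 3 tasks active (T1, T3, T5)
Max concurrent = 3


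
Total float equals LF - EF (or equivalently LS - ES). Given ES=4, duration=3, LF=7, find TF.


EF = ES + duration = 4 + 3 = 7
LS = LF - duration = 7 - 3 = 4
Total Float = LF - EF = 7 - 7
(or LS - ES = 4 - 4)
= 0


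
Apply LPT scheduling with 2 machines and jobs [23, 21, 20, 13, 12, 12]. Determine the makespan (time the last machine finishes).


Jobs (LPT sorted): [23, 21, 20, 13, 12, 12]
Machines: 2
  J=23 → Machine 1 (load: 0+23=23)
  J=21 → Machine 2 (load: 0+21=21)
  J=20 → Machine 2 (load: 21+20=41)
  J=13 → Machine 1 (load: 23+13=36)
  J=12 → Machine 1 (load: 36+12=48)
  J=12 → Machine 2 (load: 41+12=53)
Machine loads: [48, 53]
Makespan = max = 53 time units


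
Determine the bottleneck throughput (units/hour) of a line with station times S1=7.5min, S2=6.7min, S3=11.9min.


Bottleneck = longest station time
Station times: [7.5, 6.7, 11.9]
Max = 11.9 min
Rate = 60 / 11.9
= 5.04 units/hour (bottleneck: 11.9min)


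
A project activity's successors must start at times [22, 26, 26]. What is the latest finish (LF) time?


LF = min of all successor start times
Successors start at: [22, 26, 26]
LF = min(22, 26, 26)
= 22


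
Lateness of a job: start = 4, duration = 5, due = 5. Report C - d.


Completion = 4 + 5 = 9
Lateness = C - d = 9 - 5
= 4


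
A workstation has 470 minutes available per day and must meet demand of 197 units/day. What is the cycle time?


Cycle time = available time / demand
= 470 / 197
= 2.39 min/unit


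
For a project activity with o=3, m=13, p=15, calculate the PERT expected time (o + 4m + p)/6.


te = (o + 4m + p) / 6
= (3 + 4×13 + 15) / 6
= (3 + 52 + 15) / 6
= 70 / 6
= 11.67


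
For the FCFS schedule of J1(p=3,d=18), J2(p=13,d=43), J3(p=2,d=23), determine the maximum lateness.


Lateness per job (L = C - d):
  J1: C=3, d=18, L=-15
  J2: C=16, d=43, L=-27
  J3: C=18, d=23, L=-5
Lmax = max(-15, -27, -5)
= -5


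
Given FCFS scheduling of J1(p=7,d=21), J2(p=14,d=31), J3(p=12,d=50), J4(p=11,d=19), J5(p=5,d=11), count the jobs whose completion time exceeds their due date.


Completion vs due date:
  J1: C=7, d=21 → on time
  J2: C=21, d=31 → on time
  J3: C=33, d=50 → on time
  J4: C=44, d=19 → TARDY
  J5: C=49, d=11 → TARDY
Tardy jobs: J4, J5
Count = 2


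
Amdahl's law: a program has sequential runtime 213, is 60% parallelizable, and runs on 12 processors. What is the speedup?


Amdahl's law: T_p = T × ((1-p) + p/N)
= 213 × ((1-0.6) + 0.6/12)
= 213 × (0.40 + 0.0500)
= 213 × 0.4500
= 95.85
Speedup = 213/95.85
= 2.22×


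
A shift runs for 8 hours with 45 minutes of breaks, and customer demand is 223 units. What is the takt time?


Available = 8×60 - 45 = 435 min
Takt time = 435 / 223
= 1.95 min/unit


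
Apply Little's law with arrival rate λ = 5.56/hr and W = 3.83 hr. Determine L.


Little's law: L = λ × W
= 5.56 × 3.83
= 21.29


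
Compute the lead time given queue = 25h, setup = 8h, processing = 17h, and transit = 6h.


Lead time = queue + setup + processing + transit
= 25 + 8 + 17 + 6
= 56 hours


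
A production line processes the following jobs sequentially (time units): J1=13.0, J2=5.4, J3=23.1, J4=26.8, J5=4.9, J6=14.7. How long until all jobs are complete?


Sequential makespan: sum all processing times
= 13.0 + 5.4 + 23.1 + 26.8 + 4.9 + 14.7
= 87.9 time units


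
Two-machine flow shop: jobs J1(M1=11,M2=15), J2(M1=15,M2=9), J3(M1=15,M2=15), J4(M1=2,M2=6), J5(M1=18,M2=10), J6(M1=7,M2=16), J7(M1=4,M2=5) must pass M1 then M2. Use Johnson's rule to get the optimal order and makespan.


Johnson's rule:
Group 1 (M1≤M2, sort by M1): ['J4', 'J7', 'J6', 'J1', 'J3']
Group 2 (M1>M2, sort desc M2): ['J5', 'J2']
Sequence: J4 → J7 → J6 → J1 → J3 → J5 → J2
Makespan calculation:
  J4: M1 done=2, M2 done=8
  J7: M1 done=6, M2 done=13
  J6: M1 done=13, M2 done=29
  J1: M1 done=24, M2 done=44
  J3: M1 done=39, M2 done=59
  J5: M1 done=57, M2 done=69
  J2: M1 done=72, M2 done=81
= Sequence: J4 → J7 → J6 → J1 → J3 → J5 → J2, Makespan: 81


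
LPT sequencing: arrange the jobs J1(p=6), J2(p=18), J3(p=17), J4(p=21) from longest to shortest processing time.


LPT: sort by longest processing time first
  J4: p=21
  J2: p=18
  J3: p=17
  J1: p=6
Order: J4 → J2 → J3 → J1


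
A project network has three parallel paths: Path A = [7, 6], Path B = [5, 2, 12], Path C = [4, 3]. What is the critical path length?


Path A: 7 + 6 = 13
Path B: 5 + 2 + 12 = 19
Path C: 4 + 3 = 7
Critical path = longest = max(13, 19, 7)
= 19 (Path B)


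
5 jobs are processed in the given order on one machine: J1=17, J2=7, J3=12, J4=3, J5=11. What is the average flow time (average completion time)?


Completion times:
  J1: completes at 17
  J2: completes at 24
  J3: completes at 36
  J4: completes at 39
  J5: completes at 50
Sum = 166
Average = 166/5
= 33.20


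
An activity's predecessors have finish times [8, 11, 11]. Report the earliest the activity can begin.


ES = max of all predecessor completion times
Predecessors: [8, 11, 11]
ES = max(8, 11, 11)
= 11


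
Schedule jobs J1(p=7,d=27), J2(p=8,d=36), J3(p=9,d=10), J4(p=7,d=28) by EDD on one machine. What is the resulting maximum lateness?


EDD order: J3 → J1 → J4 → J2
Completion and lateness:
  J3: C=9, d=10, L=9-10=-1
  J1: C=16, d=27, L=16-27=-11
  J4: C=23, d=28, L=23-28=-5
  J2: C=31, d=36, L=31-36=-5
Lmax = max(-1, -11, -5, -5)
= -1


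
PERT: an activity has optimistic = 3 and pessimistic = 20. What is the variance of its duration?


σ² = ((p - o) / 6)² = (p - o)² / 36
= (20 - 3)² / 36
= 17² / 36
= 289 / 36
= 8.0278


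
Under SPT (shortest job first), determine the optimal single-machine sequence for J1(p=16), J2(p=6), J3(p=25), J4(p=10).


SPT: sort by shortest processing time
  J2: p=6
  J4: p=10
  J1: p=16
  J3: p=25
Order: J2 → J4 → J1 → J3


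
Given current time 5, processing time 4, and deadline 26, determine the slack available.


Slack = due - current_time - processing
= 26 - 5 - 4
= 17


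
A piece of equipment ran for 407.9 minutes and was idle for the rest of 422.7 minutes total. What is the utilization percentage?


Utilization = busy / total × 100
= 407.9 / 422.7 × 100
= 96.5%


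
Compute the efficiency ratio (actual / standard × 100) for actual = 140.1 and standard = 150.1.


Efficiency = (actual / standard) × 100
= (140.1 / 150.1) × 100
= 93.3%


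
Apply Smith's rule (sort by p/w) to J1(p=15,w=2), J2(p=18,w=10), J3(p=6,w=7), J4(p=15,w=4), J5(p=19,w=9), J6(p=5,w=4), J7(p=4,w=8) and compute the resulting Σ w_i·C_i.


WSPT order (by p/w): J7 → J3 → J6 → J2 → J5 → J4 → J1
  J7: C=4, w·C=8×4=32
  J3: C=10, w·C=7×10=70
  J6: C=15, w·C=4×15=60
  J2: C=33, w·C=10×33=330
  J5: C=52, w·C=9×52=468
  J4: C=67, w·C=4×67=268
  J1: C=82, w·C=2×82=164
Σ w·C = 1392
= 1392


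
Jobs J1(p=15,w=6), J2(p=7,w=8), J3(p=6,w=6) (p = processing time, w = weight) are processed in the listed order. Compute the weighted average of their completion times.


Completion times:
  J1: C=15, w×C=6×15=90
  J2: C=22, w×C=8×22=176
  J3: C=28, w×C=6×28=168
Sum w×C = 434
Sum w = 20
Weighted avg = 434/20
= 21.70


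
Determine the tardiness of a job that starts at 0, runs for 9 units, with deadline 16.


Completion = start + processing = 0 + 9 = 9
Tardiness = max(0, C - d) = max(0, 9 - 16)
= max(0, -7)
= 0


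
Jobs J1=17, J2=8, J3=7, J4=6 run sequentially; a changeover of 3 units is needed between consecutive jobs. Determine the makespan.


Makespan = Σ processing + (n-1) × setup
= (17 + 8 + 7 + 6) + (4-1)×3
= 38 + 9
= 47 time units


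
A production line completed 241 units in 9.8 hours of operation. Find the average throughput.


Throughput = units / time
= 241 / 9.8
= 24.6 units/hour


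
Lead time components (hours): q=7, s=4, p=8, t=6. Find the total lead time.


Lead time = queue + setup + processing + transit
= 7 + 4 + 8 + 6
= 25 hours


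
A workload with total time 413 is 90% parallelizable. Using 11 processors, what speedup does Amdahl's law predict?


Amdahl's law: T_p = T × ((1-p) + p/N)
= 413 × ((1-0.9) + 0.9/11)
= 413 × (0.10 + 0.0818)
= 413 × 0.1818
= 75.09
Speedup = 413/75.09
= 5.50×


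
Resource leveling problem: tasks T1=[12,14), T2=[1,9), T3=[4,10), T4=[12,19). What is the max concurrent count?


Check each time point for overlaps:
  t=4: 2 tasks active (T2, T3)
Max concurrent = 2


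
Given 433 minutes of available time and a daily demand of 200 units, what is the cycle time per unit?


Cycle time = available time / demand
= 433 / 200
= 2.17 min/unit


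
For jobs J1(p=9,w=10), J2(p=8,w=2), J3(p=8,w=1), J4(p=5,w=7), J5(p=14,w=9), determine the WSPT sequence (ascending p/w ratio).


WSPT (Smith's rule): sort by p/w ascending
  J4: p/w = 5/7 = 0.714
  J1: p/w = 9/10 = 0.900
  J5: p/w = 14/9 = 1.556
  J2: p/w = 8/2 = 4.000
  J3: p/w = 8/1 = 8.000
Order: J4 → J1 → J5 → J2 → J3


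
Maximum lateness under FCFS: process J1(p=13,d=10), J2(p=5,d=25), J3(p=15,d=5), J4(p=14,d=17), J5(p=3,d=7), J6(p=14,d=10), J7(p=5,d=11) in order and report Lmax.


Lateness per job (L = C - d):
  J1: C=13, d=10, L=3
  J2: C=18, d=25, L=-7
  J3: C=33, d=5, L=28
  J4: C=47, d=17, L=30
  J5: C=50, d=7, L=43
  J6: C=64, d=10, L=54
  J7: C=69, d=11, L=58
Lmax = max(3, -7, 28, 30, 43, 54, 58)
= 58


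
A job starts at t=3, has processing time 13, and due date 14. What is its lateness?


Completion = 3 + 13 = 16
Lateness = C - d = 16 - 14
= 2


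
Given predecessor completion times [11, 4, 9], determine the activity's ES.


ES = max of all predecessor completion times
Predecessors: [11, 4, 9]
ES = max(11, 4, 9)
= 11


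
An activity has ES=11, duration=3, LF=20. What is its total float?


EF = ES + duration = 11 + 3 = 14
LS = LF - duration = 20 - 3 = 17
Total Float = LF - EF = 20 - 14
(or LS - ES = 17 - 11)
= 6


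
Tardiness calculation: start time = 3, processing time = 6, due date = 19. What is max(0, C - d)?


Completion = start + processing = 3 + 6 = 9
Tardiness = max(0, C - d) = max(0, 9 - 19)
= max(0, -10)
= 0


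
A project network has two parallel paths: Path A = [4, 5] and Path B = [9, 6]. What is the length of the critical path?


Path A: 4 + 5 = 9
Path B: 9 + 6 = 15
Critical path = longest = max(9, 15)
= 15 (Path B)


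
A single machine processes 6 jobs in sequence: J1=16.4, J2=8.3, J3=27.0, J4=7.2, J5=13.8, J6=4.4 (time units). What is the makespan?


Sequential makespan: sum all processing times
= 16.4 + 8.3 + 27.0 + 7.2 + 13.8 + 4.4
= 77.1 time units


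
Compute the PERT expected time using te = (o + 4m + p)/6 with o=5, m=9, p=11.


te = (o + 4m + p) / 6
= (5 + 4×9 + 11) / 6
= (5 + 36 + 11) / 6
= 52 / 6
= 8.67


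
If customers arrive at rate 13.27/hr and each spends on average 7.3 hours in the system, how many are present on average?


Little's law: L = λ × W
= 13.27 × 7.3
= 96.87


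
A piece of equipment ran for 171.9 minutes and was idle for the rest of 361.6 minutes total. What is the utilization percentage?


Utilization = busy / total × 100
= 171.9 / 361.6 × 100
= 47.5%


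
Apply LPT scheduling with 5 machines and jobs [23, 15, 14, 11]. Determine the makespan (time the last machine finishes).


Jobs (LPT sorted): [23, 15, 14, 11]
Machines: 5
  J=23 → Machine 1 (load: 0+23=23)
  J=15 → Machine 2 (load: 0+15=15)
  J=14 → Machine 3 (load: 0+14=14)
  J=11 → Machine 4 (load: 0+11=11)
Machine loads: [23, 15, 14, 11, 0]
Makespan = max = 23 time units


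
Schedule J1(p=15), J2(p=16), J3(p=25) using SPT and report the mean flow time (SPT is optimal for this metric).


SPT order: J1 → J2 → J3
Completion times:
  J1: C=15
  J2: C=31
  J3: C=56
Sum = 102, n = 3
Mean flow = 102/3
= 34.00


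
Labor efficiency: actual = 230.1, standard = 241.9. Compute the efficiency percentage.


Efficiency = (actual / standard) × 100
= (230.1 / 241.9) × 100
= 95.1%


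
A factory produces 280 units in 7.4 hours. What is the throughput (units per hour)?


Throughput = units / time
= 280 / 7.4
= 37.8 units/hour


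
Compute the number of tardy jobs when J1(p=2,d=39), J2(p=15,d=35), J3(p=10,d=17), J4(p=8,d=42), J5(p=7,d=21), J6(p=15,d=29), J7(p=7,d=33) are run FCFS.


Completion vs due date:
  J1: C=2, d=39 → on time
  J2: C=17, d=35 → on time
  J3: C=27, d=17 → TARDY
  J4: C=35, d=42 → on time
  J5: C=42, d=21 → TARDY
  J6: C=57, d=29 → TARDY
  J7: C=64, d=33 → TARDY
Tardy jobs: J3, J5, J6, J7
Count = 4


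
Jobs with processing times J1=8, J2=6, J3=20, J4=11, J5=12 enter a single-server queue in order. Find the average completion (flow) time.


Completion times:
  J1: completes at 8
  J2: completes at 14
  J3: completes at 34
  J4: completes at 45
  J5: completes at 57
Sum = 158
Average = 158/5
= 31.60


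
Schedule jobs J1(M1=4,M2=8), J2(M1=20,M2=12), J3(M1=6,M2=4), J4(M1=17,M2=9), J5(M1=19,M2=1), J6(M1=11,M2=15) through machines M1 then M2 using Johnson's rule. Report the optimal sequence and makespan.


Johnson's rule:
Group 1 (M1≤M2, sort by M1): ['J1', 'J6']
Group 2 (M1>M2, sort desc M2): ['J2', 'J4', 'J3', 'J5']
Sequence: J1 → J6 → J2 → J4 → J3 → J5
Makespan calculation:
  J1: M1 done=4, M2 done=12
  J6: M1 done=15, M2 done=30
  J2: M1 done=35, M2 done=47
  J4: M1 done=52, M2 done=61
  J3: M1 done=58, M2 done=65
  J5: M1 done=77, M2 done=78
= Sequence: J1 → J6 → J2 → J4 → J3 → J5, Makespan: 78


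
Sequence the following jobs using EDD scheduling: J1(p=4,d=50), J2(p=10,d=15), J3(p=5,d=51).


EDD: sort by earliest due date
  J2: d=15, p=10
  J1: d=50, p=4
  J3: d=51, p=5
Order: J2 → J1 → J3


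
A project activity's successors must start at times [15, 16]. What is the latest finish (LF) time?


LF = min of all successor start times
Successors start at: [15, 16]
LF = min(15, 16)
= 15


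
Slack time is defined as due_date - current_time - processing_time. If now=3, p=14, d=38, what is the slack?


Slack = due - current_time - processing
= 38 - 3 - 14
= 21


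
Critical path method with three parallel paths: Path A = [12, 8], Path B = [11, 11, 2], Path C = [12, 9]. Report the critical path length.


Path A: 12 + 8 = 20
Path B: 11 + 11 + 2 = 24
Path C: 12 + 9 = 21
Critical path = longest = max(20, 24, 21)
= 24 (Path B)


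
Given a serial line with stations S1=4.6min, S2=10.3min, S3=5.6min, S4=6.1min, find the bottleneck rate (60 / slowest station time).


Bottleneck = longest station time
Station times: [4.6, 10.3, 5.6, 6.1]
Max = 10.3 min
Rate = 60 / 10.3
= 5.83 units/hour (bottleneck: 10.3min)


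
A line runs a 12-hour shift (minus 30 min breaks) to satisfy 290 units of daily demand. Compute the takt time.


Available = 12×60 - 30 = 690 min
Takt time = 690 / 290
= 2.38 min/unit


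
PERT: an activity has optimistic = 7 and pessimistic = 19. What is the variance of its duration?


σ² = ((p - o) / 6)² = (p - o)² / 36
= (19 - 7)² / 36
= 12² / 36
= 144 / 36
= 4.0000


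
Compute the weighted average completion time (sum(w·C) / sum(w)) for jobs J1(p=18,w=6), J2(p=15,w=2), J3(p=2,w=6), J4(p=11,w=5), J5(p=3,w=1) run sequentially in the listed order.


Completion times:
  J1: C=18, w×C=6×18=108
  J2: C=33, w×C=2×33=66
  J3: C=35, w×C=6×35=210
  J4: C=46, w×C=5×46=230
  J5: C=49, w×C=1×49=49
Sum w×C = 663
Sum w = 20
Weighted avg = 663/20
= 33.15


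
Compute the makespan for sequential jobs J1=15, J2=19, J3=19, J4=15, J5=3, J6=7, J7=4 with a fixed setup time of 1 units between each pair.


Makespan = Σ processing + (n-1) × setup
= (15 + 19 + 19 + 15 + 3 + 7 + 4) + (7-1)×1
= 82 + 6
= 88 time units


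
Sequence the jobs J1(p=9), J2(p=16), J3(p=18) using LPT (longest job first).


LPT: sort by longest processing time first
  J3: p=18
  J2: p=16
  J1: p=9
Order: J3 → J2 → J1


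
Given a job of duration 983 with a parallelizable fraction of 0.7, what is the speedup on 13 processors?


Amdahl's law: T_p = T × ((1-p) + p/N)
= 983 × ((1-0.7) + 0.7/13)
= 983 × (0.30 + 0.0538)
= 983 × 0.3538
= 347.83
Speedup = 983/347.83
= 2.83×


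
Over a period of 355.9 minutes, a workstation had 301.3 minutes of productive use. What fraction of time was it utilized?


Utilization = busy / total × 100
= 301.3 / 355.9 × 100
= 84.7%


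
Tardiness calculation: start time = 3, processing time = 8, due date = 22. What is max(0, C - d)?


Completion = start + processing = 3 + 8 = 11
Tardiness = max(0, C - d) = max(0, 11 - 22)
= max(0, -11)
= 0


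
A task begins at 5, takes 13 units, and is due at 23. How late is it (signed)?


Completion = 5 + 13 = 18
Lateness = C - d = 18 - 23
= -5


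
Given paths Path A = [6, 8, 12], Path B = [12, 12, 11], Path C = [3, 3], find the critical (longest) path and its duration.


Path A: 6 + 8 + 12 = 26
Path B: 12 + 12 + 11 = 35
Path C: 3 + 3 = 6
Critical path = longest = max(26, 35, 6)
= 35 (Path B)


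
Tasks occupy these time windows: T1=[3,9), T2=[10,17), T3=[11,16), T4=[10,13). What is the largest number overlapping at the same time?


Check each time point for overlaps:
  t=11: 3 tasks active (T2, T3, T4)
Max concurrent = 3


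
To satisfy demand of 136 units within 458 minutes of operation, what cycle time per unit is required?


Cycle time = available time / demand
= 458 / 136
= 3.37 min/unit


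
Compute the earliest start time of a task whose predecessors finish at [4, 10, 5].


ES = max of all predecessor completion times
Predecessors: [4, 10, 5]
ES = max(4, 10, 5)
= 10


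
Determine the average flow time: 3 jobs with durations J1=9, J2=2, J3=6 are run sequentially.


Completion times:
  J1: completes at 9
  J2: completes at 11
  J3: completes at 17
Sum = 37
Average = 37/3
= 12.33


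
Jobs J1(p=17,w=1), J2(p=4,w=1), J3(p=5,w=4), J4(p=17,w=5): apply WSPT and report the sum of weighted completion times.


WSPT order (by p/w): J3 → J4 → J2 → J1
  J3: C=5, w·C=4×5=20
  J4: C=22, w·C=5×22=110
  J2: C=26, w·C=1×26=26
  J1: C=43, w·C=1×43=43
Σ w·C = 199
= 199


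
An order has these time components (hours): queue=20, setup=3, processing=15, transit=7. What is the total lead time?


Lead time = queue + setup + processing + transit
= 20 + 3 + 15 + 7
= 45 hours


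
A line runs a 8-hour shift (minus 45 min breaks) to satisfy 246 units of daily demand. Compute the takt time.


Available = 8×60 - 45 = 435 min
Takt time = 435 / 246
= 1.77 min/unit


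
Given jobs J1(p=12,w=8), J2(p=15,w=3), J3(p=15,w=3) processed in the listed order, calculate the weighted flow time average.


Completion times:
  J1: C=12, w×C=8×12=96
  J2: C=27, w×C=3×27=81
  J3: C=42, w×C=3×42=126
Sum w×C = 303
Sum w = 14
Weighted avg = 303/14
= 21.64
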